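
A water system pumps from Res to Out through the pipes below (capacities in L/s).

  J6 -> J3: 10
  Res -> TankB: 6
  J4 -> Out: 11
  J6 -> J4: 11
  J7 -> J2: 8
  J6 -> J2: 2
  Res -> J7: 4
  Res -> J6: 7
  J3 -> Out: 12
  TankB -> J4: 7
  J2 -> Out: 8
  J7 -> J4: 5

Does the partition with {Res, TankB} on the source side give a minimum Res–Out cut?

Given cut capacity: 7 + 4 + 7 = 18.
Augment Res→J6→J3→Out: bottleneck 7, flow now 7.
Augment Res→J7→J4→Out: bottleneck 4, flow now 11.
Augment Res→TankB→J4→Out: bottleneck 6, flow now 17.
No augmenting path remains; maximum flow = 17.
In the residual graph, reachable from Res: {Res}.
Min-cut edges: Res→J6 (7), Res→J7 (4), Res→TankB (6); capacity 7 + 4 + 6 = 17.
Cut capacity 18 exceeds the max flow 17, so it is not minimum.

No — its capacity is 18, but the minimum cut has capacity 17.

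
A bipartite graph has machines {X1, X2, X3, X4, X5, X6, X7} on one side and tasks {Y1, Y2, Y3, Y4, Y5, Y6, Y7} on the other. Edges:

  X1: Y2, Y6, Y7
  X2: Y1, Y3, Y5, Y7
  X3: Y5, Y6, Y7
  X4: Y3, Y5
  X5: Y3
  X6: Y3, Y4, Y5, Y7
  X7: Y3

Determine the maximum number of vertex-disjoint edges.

Unit-capacity flow: source→left, listed edges, right→sink; max matching = max flow.
Augmenting path X1→Y2 (+1); matched 1.
Augmenting path X2→Y1 (+1); matched 2.
Augmenting path X3→Y5 (+1); matched 3.
Augmenting path X4→Y3 (+1); matched 4.
Augmenting path X6→Y4 (+1); matched 5.
Augmenting path X5→Y3→X4→Y5→X3→Y6 (+1); matched 6.
No augmenting path remains; maximum matching = 6.
König certificate: {X1, X2, X3, X4, X6, Y3} is a vertex cover of size 6 (every listed pair touches it), so no matching can be larger.

6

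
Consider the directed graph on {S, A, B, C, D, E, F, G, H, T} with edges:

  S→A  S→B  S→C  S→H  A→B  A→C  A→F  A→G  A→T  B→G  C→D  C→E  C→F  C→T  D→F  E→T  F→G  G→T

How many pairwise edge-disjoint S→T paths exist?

3

Assign every edge capacity 1; by Menger, the answer equals the max flow.
Path S→A→T (+1); total 1.
Path S→C→T (+1); total 2.
Path S→B→G→T (+1); total 3.
No residual S→T path; max flow = 3.
Certifying cut of size 3: {S→A, S→B, S→C}.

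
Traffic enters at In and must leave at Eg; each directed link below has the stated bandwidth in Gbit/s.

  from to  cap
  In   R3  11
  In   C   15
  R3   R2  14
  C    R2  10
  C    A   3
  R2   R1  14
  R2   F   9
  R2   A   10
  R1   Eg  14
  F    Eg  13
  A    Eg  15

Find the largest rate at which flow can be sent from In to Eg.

24

Augment In→C→A→Eg: bottleneck 3, flow now 3.
Augment In→R3→R2→R1→Eg: bottleneck 11, flow now 14.
Augment In→C→R2→R1→Eg: bottleneck 3, flow now 17.
Augment In→C→R2→F→Eg: bottleneck 7, flow now 24.
No augmenting path remains; maximum flow = 24.
In the residual graph, reachable from In: {In, C}.
Min-cut edges: In→R3 (11), C→R2 (10), C→A (3); capacity 11 + 10 + 3 = 24.
This cut is saturated, so no flow can exceed 24.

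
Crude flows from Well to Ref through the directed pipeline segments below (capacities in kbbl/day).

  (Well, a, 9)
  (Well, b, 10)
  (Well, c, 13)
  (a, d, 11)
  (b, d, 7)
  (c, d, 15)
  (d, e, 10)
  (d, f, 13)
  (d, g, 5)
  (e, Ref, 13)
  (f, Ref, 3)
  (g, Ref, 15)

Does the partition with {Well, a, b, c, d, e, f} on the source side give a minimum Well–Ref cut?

No — its capacity is 21, but the minimum cut has capacity 18.

Given cut capacity: 5 + 13 + 3 = 21.
Augment Well→a→d→e→Ref: bottleneck 9, flow now 9.
Augment Well→b→d→e→Ref: bottleneck 1, flow now 10.
Augment Well→b→d→f→Ref: bottleneck 3, flow now 13.
Augment Well→b→d→g→Ref: bottleneck 3, flow now 16.
Augment Well→c→d→g→Ref: bottleneck 2, flow now 18.
No augmenting path remains; maximum flow = 18.
In the residual graph, reachable from Well: {Well, a, b, c, d, f}.
Min-cut edges: d→e (10), d→g (5), f→Ref (3); capacity 10 + 5 + 3 = 18.
Cut capacity 21 exceeds the max flow 18, so it is not minimum.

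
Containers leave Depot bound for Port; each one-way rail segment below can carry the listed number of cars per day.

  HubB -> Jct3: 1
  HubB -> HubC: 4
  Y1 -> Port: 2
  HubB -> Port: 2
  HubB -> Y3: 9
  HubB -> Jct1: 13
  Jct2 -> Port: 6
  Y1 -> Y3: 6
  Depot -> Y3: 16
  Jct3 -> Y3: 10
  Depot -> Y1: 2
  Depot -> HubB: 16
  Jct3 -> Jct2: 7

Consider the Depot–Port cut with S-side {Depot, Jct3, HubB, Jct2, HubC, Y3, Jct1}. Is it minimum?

No — its capacity is 10, but the minimum cut has capacity 5.

Given cut capacity: 2 + 2 + 6 = 10.
Augment Depot→HubB→Port: bottleneck 2, flow now 2.
Augment Depot→Y1→Port: bottleneck 2, flow now 4.
Augment Depot→HubB→Jct3→Jct2→Port: bottleneck 1, flow now 5.
No augmenting path remains; maximum flow = 5.
In the residual graph, reachable from Depot: {Depot, HubB, HubC, Y3, Jct1}.
Min-cut edges: Depot→Y1 (2), HubB→Jct3 (1), HubB→Port (2); capacity 2 + 1 + 2 = 5.
Cut capacity 10 exceeds the max flow 5, so it is not minimum.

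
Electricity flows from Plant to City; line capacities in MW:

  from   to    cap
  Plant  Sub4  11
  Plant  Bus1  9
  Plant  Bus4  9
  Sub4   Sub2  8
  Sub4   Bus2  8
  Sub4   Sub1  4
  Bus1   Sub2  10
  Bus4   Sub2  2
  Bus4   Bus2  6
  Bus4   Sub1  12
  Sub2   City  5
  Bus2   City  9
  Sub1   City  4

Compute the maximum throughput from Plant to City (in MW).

Augment Plant→Sub4→Sub2→City: bottleneck 5, flow now 5.
Augment Plant→Sub4→Bus2→City: bottleneck 6, flow now 11.
Augment Plant→Bus4→Bus2→City: bottleneck 3, flow now 14.
Augment Plant→Bus4→Sub1→City: bottleneck 4, flow now 18.
No augmenting path remains; maximum flow = 18.
In the residual graph, reachable from Plant: {Plant, Sub4, Bus1, Bus4, Sub2, Bus2, Sub1}.
Min-cut edges: Sub2→City (5), Bus2→City (9), Sub1→City (4); capacity 5 + 9 + 4 = 18.
This cut is saturated, so no flow can exceed 18.

18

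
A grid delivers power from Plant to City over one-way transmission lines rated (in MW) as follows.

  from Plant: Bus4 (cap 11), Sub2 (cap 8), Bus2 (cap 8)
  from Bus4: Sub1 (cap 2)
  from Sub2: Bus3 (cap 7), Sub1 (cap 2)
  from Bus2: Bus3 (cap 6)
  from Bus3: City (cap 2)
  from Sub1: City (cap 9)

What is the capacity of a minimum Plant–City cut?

Augment Plant→Bus4→Sub1→City: bottleneck 2, flow now 2.
Augment Plant→Sub2→Bus3→City: bottleneck 2, flow now 4.
Augment Plant→Sub2→Sub1→City: bottleneck 2, flow now 6.
No augmenting path remains; maximum flow = 6.
By max-flow min-cut, the minimum cut capacity equals the max flow.
In the residual graph, reachable from Plant: {Plant, Bus4, Sub2, Bus2, Bus3}.
Min-cut edges: Bus4→Sub1 (2), Sub2→Sub1 (2), Bus3→City (2); capacity 2 + 2 + 2 = 6.

6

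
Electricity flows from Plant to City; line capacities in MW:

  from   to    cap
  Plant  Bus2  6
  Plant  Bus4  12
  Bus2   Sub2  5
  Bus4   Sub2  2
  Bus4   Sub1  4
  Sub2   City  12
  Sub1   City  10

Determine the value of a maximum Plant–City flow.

Augment Plant→Bus2→Sub2→City: bottleneck 5, flow now 5.
Augment Plant→Bus4→Sub2→City: bottleneck 2, flow now 7.
Augment Plant→Bus4→Sub1→City: bottleneck 4, flow now 11.
No augmenting path remains; maximum flow = 11.
In the residual graph, reachable from Plant: {Plant, Bus2, Bus4}.
Min-cut edges: Bus2→Sub2 (5), Bus4→Sub2 (2), Bus4→Sub1 (4); capacity 5 + 2 + 4 = 11.
This cut is saturated, so no flow can exceed 11.

11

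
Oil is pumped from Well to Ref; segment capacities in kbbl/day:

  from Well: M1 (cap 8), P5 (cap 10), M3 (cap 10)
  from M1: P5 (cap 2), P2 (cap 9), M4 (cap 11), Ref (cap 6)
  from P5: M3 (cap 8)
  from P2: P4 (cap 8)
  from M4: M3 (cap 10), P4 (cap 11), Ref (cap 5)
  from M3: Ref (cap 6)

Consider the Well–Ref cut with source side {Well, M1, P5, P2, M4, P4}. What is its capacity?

39

Edges leaving {Well, M1, P5, P2, M4, P4}: Well→M3 (10), M1→Ref (6), P5→M3 (8), M4→M3 (10), M4→Ref (5).
Cut capacity = 10 + 6 + 8 + 10 + 5 = 39.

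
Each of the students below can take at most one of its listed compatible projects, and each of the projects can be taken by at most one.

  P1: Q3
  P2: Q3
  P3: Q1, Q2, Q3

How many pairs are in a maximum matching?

2

Unit-capacity flow: source→left, listed edges, right→sink; max matching = max flow.
Augmenting path P1→Q3 (+1); matched 1.
Augmenting path P3→Q1 (+1); matched 2.
No augmenting path remains; maximum matching = 2.
König certificate: {P3, Q3} is a vertex cover of size 2 (every listed pair touches it), so no matching can be larger.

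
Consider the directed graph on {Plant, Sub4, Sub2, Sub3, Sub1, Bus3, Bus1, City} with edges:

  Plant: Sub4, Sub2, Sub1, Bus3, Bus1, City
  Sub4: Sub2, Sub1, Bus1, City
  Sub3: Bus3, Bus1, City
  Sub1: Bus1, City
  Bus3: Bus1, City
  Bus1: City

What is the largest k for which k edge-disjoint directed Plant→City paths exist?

5

Assign every edge capacity 1; by Menger, the answer equals the max flow.
Path Plant→City (+1); total 1.
Path Plant→Sub4→City (+1); total 2.
Path Plant→Sub1→City (+1); total 3.
Path Plant→Bus3→City (+1); total 4.
Path Plant→Bus1→City (+1); total 5.
No residual Plant→City path; max flow = 5.
Certifying cut of size 5: {Plant→Bus1, Plant→Bus3, Plant→City, Plant→Sub1, Plant→Sub4}.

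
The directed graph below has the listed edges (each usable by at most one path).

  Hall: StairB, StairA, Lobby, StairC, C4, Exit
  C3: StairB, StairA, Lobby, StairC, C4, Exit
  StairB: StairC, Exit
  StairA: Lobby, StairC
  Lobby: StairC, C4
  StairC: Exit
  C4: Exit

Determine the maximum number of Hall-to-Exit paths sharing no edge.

Assign every edge capacity 1; by Menger, the answer equals the max flow.
Path Hall→Exit (+1); total 1.
Path Hall→StairB→Exit (+1); total 2.
Path Hall→StairC→Exit (+1); total 3.
Path Hall→C4→Exit (+1); total 4.
No residual Hall→Exit path; max flow = 4.
Certifying cut of size 4: {C4→Exit, Hall→Exit, Hall→StairB, StairC→Exit}.

4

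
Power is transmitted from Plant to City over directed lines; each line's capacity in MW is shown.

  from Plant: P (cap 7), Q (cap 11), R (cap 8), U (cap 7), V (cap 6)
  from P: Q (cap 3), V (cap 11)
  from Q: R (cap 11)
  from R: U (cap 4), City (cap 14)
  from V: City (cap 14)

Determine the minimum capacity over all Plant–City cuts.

27

Augment Plant→R→City: bottleneck 8, flow now 8.
Augment Plant→V→City: bottleneck 6, flow now 14.
Augment Plant→P→V→City: bottleneck 7, flow now 21.
Augment Plant→Q→R→City: bottleneck 6, flow now 27.
No augmenting path remains; maximum flow = 27.
By max-flow min-cut, the minimum cut capacity equals the max flow.
In the residual graph, reachable from Plant: {Plant, Q, R, U}.
Min-cut edges: Plant→P (7), Plant→V (6), R→City (14); capacity 7 + 6 + 14 = 27.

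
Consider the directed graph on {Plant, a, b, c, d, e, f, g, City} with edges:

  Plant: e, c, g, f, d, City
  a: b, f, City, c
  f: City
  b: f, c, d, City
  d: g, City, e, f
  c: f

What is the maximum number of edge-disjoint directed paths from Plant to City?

Assign every edge capacity 1; by Menger, the answer equals the max flow.
Path Plant→City (+1); total 1.
Path Plant→d→City (+1); total 2.
Path Plant→f→City (+1); total 3.
No residual Plant→City path; max flow = 3.
Certifying cut of size 3: {Plant→City, Plant→d, f→City}.

3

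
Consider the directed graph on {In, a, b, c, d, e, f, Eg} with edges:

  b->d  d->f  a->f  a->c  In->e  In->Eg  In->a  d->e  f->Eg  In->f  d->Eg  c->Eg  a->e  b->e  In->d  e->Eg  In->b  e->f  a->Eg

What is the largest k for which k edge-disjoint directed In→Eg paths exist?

Assign every edge capacity 1; by Menger, the answer equals the max flow.
Path In→Eg (+1); total 1.
Path In→a→Eg (+1); total 2.
Path In→d→Eg (+1); total 3.
Path In→e→Eg (+1); total 4.
Path In→f→Eg (+1); total 5.
No residual In→Eg path; max flow = 5.
Certifying cut of size 5: {In→Eg, In→a, d→Eg, e→Eg, f→Eg}.

5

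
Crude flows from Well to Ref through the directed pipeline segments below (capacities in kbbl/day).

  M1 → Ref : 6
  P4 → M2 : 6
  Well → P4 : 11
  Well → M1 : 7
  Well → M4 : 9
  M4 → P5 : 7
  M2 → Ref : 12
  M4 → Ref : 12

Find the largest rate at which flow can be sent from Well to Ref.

21

Augment Well→M4→Ref: bottleneck 9, flow now 9.
Augment Well→M1→Ref: bottleneck 6, flow now 15.
Augment Well→P4→M2→Ref: bottleneck 6, flow now 21.
No augmenting path remains; maximum flow = 21.
In the residual graph, reachable from Well: {Well, M1, P4}.
Min-cut edges: Well→M4 (9), M1→Ref (6), P4→M2 (6); capacity 9 + 6 + 6 = 21.
This cut is saturated, so no flow can exceed 21.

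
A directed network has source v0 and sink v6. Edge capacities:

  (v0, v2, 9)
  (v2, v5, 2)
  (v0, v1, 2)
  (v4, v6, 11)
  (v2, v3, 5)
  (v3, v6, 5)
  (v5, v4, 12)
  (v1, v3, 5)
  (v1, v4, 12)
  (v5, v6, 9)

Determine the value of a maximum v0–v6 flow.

Augment v0→v1→v3→v6: bottleneck 2, flow now 2.
Augment v0→v2→v3→v6: bottleneck 3, flow now 5.
Augment v0→v2→v5→v6: bottleneck 2, flow now 7.
Augment v0→v2→v3→v1→v4→v6: bottleneck 2, flow now 9. (uses reverse residual edge)
No augmenting path remains; maximum flow = 9.
In the residual graph, reachable from v0: {v0, v2}.
Min-cut edges: v0→v1 (2), v2→v3 (5), v2→v5 (2); capacity 2 + 5 + 2 = 9.
This cut is saturated, so no flow can exceed 9.

9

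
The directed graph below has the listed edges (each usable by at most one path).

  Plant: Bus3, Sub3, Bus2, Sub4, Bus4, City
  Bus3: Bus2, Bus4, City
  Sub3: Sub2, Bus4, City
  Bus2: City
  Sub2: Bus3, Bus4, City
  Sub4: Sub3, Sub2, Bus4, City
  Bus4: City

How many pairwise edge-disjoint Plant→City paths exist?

Assign every edge capacity 1; by Menger, the answer equals the max flow.
Path Plant→City (+1); total 1.
Path Plant→Bus3→City (+1); total 2.
Path Plant→Sub3→City (+1); total 3.
Path Plant→Bus2→City (+1); total 4.
Path Plant→Sub4→City (+1); total 5.
Path Plant→Bus4→City (+1); total 6.
No residual Plant→City path; max flow = 6.
Certifying cut of size 6: {Plant→Bus2, Plant→Bus3, Plant→Bus4, Plant→City, Plant→Sub3, Plant→Sub4}.

6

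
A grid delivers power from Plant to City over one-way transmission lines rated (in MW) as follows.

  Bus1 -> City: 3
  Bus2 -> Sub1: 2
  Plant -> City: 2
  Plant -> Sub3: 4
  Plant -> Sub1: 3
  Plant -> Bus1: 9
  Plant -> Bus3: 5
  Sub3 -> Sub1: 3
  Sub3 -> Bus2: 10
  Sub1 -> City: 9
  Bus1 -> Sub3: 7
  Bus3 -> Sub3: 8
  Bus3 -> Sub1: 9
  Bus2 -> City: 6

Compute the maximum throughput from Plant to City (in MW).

Augment Plant→City: bottleneck 2, flow now 2.
Augment Plant→Bus1→City: bottleneck 3, flow now 5.
Augment Plant→Sub1→City: bottleneck 3, flow now 8.
Augment Plant→Bus3→Sub1→City: bottleneck 5, flow now 13.
Augment Plant→Sub3→Bus2→City: bottleneck 4, flow now 17.
Augment Plant→Bus1→Sub3→Bus2→City: bottleneck 2, flow now 19.
Augment Plant→Bus1→Sub3→Sub1→City: bottleneck 1, flow now 20.
No augmenting path remains; maximum flow = 20.
In the residual graph, reachable from Plant: {Plant, Bus3, Bus1, Sub3, Bus2, Sub1}.
Min-cut edges: Plant→City (2), Bus1→City (3), Bus2→City (6), Sub1→City (9); capacity 2 + 3 + 6 + 9 = 20.
This cut is saturated, so no flow can exceed 20.

20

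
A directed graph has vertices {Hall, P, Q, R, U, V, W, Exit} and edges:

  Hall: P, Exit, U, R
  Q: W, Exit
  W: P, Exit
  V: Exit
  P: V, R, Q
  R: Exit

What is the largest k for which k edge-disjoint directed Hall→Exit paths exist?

Assign every edge capacity 1; by Menger, the answer equals the max flow.
Path Hall→Exit (+1); total 1.
Path Hall→R→Exit (+1); total 2.
Path Hall→P→Q→Exit (+1); total 3.
No residual Hall→Exit path; max flow = 3.
Certifying cut of size 3: {Hall→Exit, Hall→P, Hall→R}.

3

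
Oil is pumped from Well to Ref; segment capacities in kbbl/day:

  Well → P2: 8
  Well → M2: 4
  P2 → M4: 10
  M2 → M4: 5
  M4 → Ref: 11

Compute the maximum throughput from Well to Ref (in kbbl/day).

Augment Well→P2→M4→Ref: bottleneck 8, flow now 8.
Augment Well→M2→M4→Ref: bottleneck 3, flow now 11.
No augmenting path remains; maximum flow = 11.
In the residual graph, reachable from Well: {Well, P2, M2, M4}.
Min-cut edges: M4→Ref (11); capacity 11 = 11.
This cut is saturated, so no flow can exceed 11.

11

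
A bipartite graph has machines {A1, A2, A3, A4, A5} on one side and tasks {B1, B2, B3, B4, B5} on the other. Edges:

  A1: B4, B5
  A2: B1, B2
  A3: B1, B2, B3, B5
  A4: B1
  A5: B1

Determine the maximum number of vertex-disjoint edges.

Unit-capacity flow: source→left, listed edges, right→sink; max matching = max flow.
Augmenting path A1→B4 (+1); matched 1.
Augmenting path A2→B1 (+1); matched 2.
Augmenting path A3→B2 (+1); matched 3.
Augmenting path A4→B1→A2→B2→A3→B3 (+1); matched 4.
No augmenting path remains; maximum matching = 4.
König certificate: {A1, A2, A3, B1} is a vertex cover of size 4 (every listed pair touches it), so no matching can be larger.

4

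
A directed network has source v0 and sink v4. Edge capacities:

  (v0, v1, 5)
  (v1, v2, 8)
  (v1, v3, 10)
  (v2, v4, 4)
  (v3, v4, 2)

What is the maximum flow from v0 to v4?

5

Augment v0→v1→v2→v4: bottleneck 4, flow now 4.
Augment v0→v1→v3→v4: bottleneck 1, flow now 5.
No augmenting path remains; maximum flow = 5.
In the residual graph, reachable from v0: {v0}.
Min-cut edges: v0→v1 (5); capacity 5 = 5.
This cut is saturated, so no flow can exceed 5.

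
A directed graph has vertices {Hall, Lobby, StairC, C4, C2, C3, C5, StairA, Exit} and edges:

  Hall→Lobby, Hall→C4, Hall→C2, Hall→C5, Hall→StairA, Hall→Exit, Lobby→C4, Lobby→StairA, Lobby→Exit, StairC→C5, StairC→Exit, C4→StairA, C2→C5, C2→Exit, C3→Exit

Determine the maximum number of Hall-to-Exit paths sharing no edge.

3

Assign every edge capacity 1; by Menger, the answer equals the max flow.
Path Hall→Exit (+1); total 1.
Path Hall→Lobby→Exit (+1); total 2.
Path Hall→C2→Exit (+1); total 3.
No residual Hall→Exit path; max flow = 3.
Certifying cut of size 3: {Hall→C2, Hall→Exit, Hall→Lobby}.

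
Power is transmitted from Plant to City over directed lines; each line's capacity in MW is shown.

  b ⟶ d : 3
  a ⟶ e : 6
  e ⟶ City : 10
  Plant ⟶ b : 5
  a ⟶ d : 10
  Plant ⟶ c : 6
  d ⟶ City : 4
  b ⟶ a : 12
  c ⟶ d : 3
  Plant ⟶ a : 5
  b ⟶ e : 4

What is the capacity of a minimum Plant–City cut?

Augment Plant→a→d→City: bottleneck 4, flow now 4.
Augment Plant→a→e→City: bottleneck 1, flow now 5.
Augment Plant→b→e→City: bottleneck 4, flow now 9.
Augment Plant→b→a→e→City: bottleneck 1, flow now 10.
Augment Plant→c→d→a→e→City: bottleneck 3, flow now 13. (uses reverse residual edge)
No augmenting path remains; maximum flow = 13.
By max-flow min-cut, the minimum cut capacity equals the max flow.
In the residual graph, reachable from Plant: {Plant, c}.
Min-cut edges: Plant→a (5), Plant→b (5), c→d (3); capacity 5 + 5 + 3 = 13.

13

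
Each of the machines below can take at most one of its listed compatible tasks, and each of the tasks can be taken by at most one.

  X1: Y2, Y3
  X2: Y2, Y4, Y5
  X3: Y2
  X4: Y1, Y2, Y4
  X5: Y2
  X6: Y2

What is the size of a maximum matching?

4

Unit-capacity flow: source→left, listed edges, right→sink; max matching = max flow.
Augmenting path X1→Y2 (+1); matched 1.
Augmenting path X2→Y4 (+1); matched 2.
Augmenting path X4→Y1 (+1); matched 3.
Augmenting path X3→Y2→X1→Y3 (+1); matched 4.
No augmenting path remains; maximum matching = 4.
König certificate: {X1, X2, X4, Y2} is a vertex cover of size 4 (every listed pair touches it), so no matching can be larger.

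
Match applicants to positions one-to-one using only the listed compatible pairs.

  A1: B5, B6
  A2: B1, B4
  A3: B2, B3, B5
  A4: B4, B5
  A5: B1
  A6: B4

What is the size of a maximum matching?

Unit-capacity flow: source→left, listed edges, right→sink; max matching = max flow.
Augmenting path A1→B5 (+1); matched 1.
Augmenting path A2→B1 (+1); matched 2.
Augmenting path A3→B2 (+1); matched 3.
Augmenting path A4→B4 (+1); matched 4.
Augmenting path A6→B4→A4→B5→A1→B6 (+1); matched 5.
No augmenting path remains; maximum matching = 5.
König certificate: {A1, A3, A4, B1, B4} is a vertex cover of size 5 (every listed pair touches it), so no matching can be larger.

5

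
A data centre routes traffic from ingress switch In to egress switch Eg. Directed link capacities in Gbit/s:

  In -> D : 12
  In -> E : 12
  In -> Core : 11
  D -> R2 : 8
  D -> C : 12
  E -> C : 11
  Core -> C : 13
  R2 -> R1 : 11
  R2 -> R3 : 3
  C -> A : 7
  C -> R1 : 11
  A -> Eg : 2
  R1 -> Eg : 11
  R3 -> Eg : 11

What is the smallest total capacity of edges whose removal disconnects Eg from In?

16

Augment In→D→R2→R1→Eg: bottleneck 8, flow now 8.
Augment In→D→C→A→Eg: bottleneck 2, flow now 10.
Augment In→D→C→R1→Eg: bottleneck 2, flow now 12.
Augment In→E→C→R1→Eg: bottleneck 1, flow now 13.
Augment In→E→C→R1→R2→R3→Eg: bottleneck 3, flow now 16. (uses reverse residual edge)
No augmenting path remains; maximum flow = 16.
By max-flow min-cut, the minimum cut capacity equals the max flow.
In the residual graph, reachable from In: {In, D, E, Core, R2, C, A, R1}.
Min-cut edges: R2→R3 (3), A→Eg (2), R1→Eg (11); capacity 3 + 2 + 11 = 16.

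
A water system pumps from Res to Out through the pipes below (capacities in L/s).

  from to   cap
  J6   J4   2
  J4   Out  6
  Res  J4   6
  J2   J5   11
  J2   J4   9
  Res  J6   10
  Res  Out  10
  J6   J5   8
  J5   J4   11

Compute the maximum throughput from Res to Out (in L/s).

16

Augment Res→Out: bottleneck 10, flow now 10.
Augment Res→J4→Out: bottleneck 6, flow now 16.
No augmenting path remains; maximum flow = 16.
In the residual graph, reachable from Res: {Res, J6, J5, J4}.
Min-cut edges: Res→Out (10), J4→Out (6); capacity 10 + 6 = 16.
This cut is saturated, so no flow can exceed 16.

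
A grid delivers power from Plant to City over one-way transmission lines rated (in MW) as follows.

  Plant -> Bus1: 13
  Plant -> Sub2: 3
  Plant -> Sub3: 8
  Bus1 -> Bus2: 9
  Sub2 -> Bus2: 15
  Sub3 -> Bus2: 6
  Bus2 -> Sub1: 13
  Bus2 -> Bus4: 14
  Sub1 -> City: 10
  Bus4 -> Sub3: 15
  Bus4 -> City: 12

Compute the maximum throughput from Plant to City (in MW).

Augment Plant→Bus1→Bus2→Sub1→City: bottleneck 9, flow now 9.
Augment Plant→Sub2→Bus2→Sub1→City: bottleneck 1, flow now 10.
Augment Plant→Sub2→Bus2→Bus4→City: bottleneck 2, flow now 12.
Augment Plant→Sub3→Bus2→Bus4→City: bottleneck 6, flow now 18.
No augmenting path remains; maximum flow = 18.
In the residual graph, reachable from Plant: {Plant, Bus1, Sub3}.
Min-cut edges: Plant→Sub2 (3), Bus1→Bus2 (9), Sub3→Bus2 (6); capacity 3 + 9 + 6 = 18.
This cut is saturated, so no flow can exceed 18.

18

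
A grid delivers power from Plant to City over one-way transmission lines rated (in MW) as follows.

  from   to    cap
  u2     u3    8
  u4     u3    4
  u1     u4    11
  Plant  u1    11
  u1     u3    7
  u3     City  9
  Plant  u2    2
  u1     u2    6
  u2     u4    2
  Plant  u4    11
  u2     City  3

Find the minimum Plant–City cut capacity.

Augment Plant→u2→City: bottleneck 2, flow now 2.
Augment Plant→u1→u2→City: bottleneck 1, flow now 3.
Augment Plant→u1→u3→City: bottleneck 7, flow now 10.
Augment Plant→u4→u3→City: bottleneck 2, flow now 12.
No augmenting path remains; maximum flow = 12.
By max-flow min-cut, the minimum cut capacity equals the max flow.
In the residual graph, reachable from Plant: {Plant, u1, u2, u3, u4}.
Min-cut edges: u2→City (3), u3→City (9); capacity 3 + 9 = 12.

12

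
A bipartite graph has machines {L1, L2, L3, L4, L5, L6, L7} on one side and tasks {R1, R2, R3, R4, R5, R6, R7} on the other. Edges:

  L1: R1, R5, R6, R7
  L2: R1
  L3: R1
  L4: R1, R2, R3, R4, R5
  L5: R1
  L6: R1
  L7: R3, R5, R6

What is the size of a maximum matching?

4

Unit-capacity flow: source→left, listed edges, right→sink; max matching = max flow.
Augmenting path L1→R1 (+1); matched 1.
Augmenting path L4→R2 (+1); matched 2.
Augmenting path L7→R3 (+1); matched 3.
Augmenting path L2→R1→L1→R5 (+1); matched 4.
No augmenting path remains; maximum matching = 4.
König certificate: {L1, L4, L7, R1} is a vertex cover of size 4 (every listed pair touches it), so no matching can be larger.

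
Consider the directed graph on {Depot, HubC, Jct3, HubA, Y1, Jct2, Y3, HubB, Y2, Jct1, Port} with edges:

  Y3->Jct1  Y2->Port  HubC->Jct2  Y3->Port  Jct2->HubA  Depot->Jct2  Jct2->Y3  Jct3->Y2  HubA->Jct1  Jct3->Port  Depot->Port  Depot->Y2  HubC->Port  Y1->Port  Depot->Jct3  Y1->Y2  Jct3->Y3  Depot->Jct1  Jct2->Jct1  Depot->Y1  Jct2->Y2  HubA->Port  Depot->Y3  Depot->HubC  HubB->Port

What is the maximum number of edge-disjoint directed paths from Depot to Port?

7

Assign every edge capacity 1; by Menger, the answer equals the max flow.
Path Depot→Port (+1); total 1.
Path Depot→HubC→Port (+1); total 2.
Path Depot→Jct3→Port (+1); total 3.
Path Depot→Y1→Port (+1); total 4.
Path Depot→Y3→Port (+1); total 5.
Path Depot→Y2→Port (+1); total 6.
Path Depot→Jct2→HubA→Port (+1); total 7.
No residual Depot→Port path; max flow = 7.
Certifying cut of size 7: {Depot→HubC, Depot→Jct2, Depot→Jct3, Depot→Port, Depot→Y1, Depot→Y2, Depot→Y3}.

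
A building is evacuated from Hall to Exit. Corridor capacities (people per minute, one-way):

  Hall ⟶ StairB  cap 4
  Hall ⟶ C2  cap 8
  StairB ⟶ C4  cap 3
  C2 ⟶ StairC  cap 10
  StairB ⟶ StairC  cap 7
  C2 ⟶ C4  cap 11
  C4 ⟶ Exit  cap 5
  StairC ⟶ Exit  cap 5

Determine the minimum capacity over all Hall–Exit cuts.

10

Augment Hall→C2→StairC→Exit: bottleneck 5, flow now 5.
Augment Hall→C2→C4→Exit: bottleneck 3, flow now 8.
Augment Hall→StairB→C4→Exit: bottleneck 2, flow now 10.
No augmenting path remains; maximum flow = 10.
By max-flow min-cut, the minimum cut capacity equals the max flow.
In the residual graph, reachable from Hall: {Hall, C2, StairB, StairC, C4}.
Min-cut edges: StairC→Exit (5), C4→Exit (5); capacity 5 + 5 = 10.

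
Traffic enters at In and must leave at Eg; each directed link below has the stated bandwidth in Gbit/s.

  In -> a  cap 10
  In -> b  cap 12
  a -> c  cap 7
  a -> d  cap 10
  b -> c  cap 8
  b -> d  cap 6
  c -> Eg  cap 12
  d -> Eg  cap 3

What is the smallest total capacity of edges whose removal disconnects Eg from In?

Augment In→a→c→Eg: bottleneck 7, flow now 7.
Augment In→a→d→Eg: bottleneck 3, flow now 10.
Augment In→b→c→Eg: bottleneck 5, flow now 15.
No augmenting path remains; maximum flow = 15.
By max-flow min-cut, the minimum cut capacity equals the max flow.
In the residual graph, reachable from In: {In, a, b, c, d}.
Min-cut edges: c→Eg (12), d→Eg (3); capacity 12 + 3 = 15.

15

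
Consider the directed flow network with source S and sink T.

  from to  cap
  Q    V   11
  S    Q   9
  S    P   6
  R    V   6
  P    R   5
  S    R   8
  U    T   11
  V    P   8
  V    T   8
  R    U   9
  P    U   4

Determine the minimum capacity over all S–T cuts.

19

Augment S→P→U→T: bottleneck 4, flow now 4.
Augment S→Q→V→T: bottleneck 8, flow now 12.
Augment S→R→U→T: bottleneck 7, flow now 19.
No augmenting path remains; maximum flow = 19.
By max-flow min-cut, the minimum cut capacity equals the max flow.
In the residual graph, reachable from S: {S, P, Q, R, U, V}.
Min-cut edges: U→T (11), V→T (8); capacity 11 + 8 = 19.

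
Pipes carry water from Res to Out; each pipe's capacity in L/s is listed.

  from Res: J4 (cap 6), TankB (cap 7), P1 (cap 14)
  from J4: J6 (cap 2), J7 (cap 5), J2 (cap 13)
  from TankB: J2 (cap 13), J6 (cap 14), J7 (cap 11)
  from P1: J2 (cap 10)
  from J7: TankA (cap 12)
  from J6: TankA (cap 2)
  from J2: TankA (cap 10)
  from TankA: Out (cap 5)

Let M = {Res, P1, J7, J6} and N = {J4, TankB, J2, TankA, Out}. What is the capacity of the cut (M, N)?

37

Edges leaving {Res, P1, J7, J6}: Res→J4 (6), Res→TankB (7), P1→J2 (10), J7→TankA (12), J6→TankA (2).
Cut capacity = 6 + 7 + 10 + 12 + 2 = 37.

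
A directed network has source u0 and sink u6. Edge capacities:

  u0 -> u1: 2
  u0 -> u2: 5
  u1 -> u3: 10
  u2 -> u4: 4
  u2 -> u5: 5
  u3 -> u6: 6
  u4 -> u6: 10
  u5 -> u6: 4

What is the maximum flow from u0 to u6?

7

Augment u0→u1→u3→u6: bottleneck 2, flow now 2.
Augment u0→u2→u4→u6: bottleneck 4, flow now 6.
Augment u0→u2→u5→u6: bottleneck 1, flow now 7.
No augmenting path remains; maximum flow = 7.
In the residual graph, reachable from u0: {u0}.
Min-cut edges: u0→u1 (2), u0→u2 (5); capacity 2 + 5 = 7.
This cut is saturated, so no flow can exceed 7.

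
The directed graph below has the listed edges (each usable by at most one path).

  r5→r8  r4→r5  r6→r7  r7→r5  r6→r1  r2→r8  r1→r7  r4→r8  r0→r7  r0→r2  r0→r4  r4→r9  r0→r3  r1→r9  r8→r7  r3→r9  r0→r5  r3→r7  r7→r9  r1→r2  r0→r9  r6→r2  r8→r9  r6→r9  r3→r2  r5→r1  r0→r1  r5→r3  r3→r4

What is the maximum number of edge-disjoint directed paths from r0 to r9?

Assign every edge capacity 1; by Menger, the answer equals the max flow.
Path r0→r9 (+1); total 1.
Path r0→r1→r9 (+1); total 2.
Path r0→r3→r9 (+1); total 3.
Path r0→r4→r9 (+1); total 4.
Path r0→r7→r9 (+1); total 5.
Path r0→r2→r8→r9 (+1); total 6.
No residual r0→r9 path; max flow = 6.
Certifying cut of size 6: {r0→r9, r1→r9, r3→r9, r4→r9, r7→r9, r8→r9}.

6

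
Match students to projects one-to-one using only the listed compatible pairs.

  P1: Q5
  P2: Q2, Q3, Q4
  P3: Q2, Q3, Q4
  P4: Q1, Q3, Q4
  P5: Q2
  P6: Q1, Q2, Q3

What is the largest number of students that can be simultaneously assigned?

5

Unit-capacity flow: source→left, listed edges, right→sink; max matching = max flow.
Augmenting path P1→Q5 (+1); matched 1.
Augmenting path P2→Q2 (+1); matched 2.
Augmenting path P3→Q3 (+1); matched 3.
Augmenting path P4→Q1 (+1); matched 4.
Augmenting path P5→Q2→P2→Q4 (+1); matched 5.
No augmenting path remains; maximum matching = 5.
König certificate: {P1, Q1, Q2, Q3, Q4} is a vertex cover of size 5 (every listed pair touches it), so no matching can be larger.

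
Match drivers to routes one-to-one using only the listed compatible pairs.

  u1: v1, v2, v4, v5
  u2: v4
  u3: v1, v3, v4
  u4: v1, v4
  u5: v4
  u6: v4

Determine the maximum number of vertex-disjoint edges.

4

Unit-capacity flow: source→left, listed edges, right→sink; max matching = max flow.
Augmenting path u1→v1 (+1); matched 1.
Augmenting path u2→v4 (+1); matched 2.
Augmenting path u3→v3 (+1); matched 3.
Augmenting path u4→v1→u1→v2 (+1); matched 4.
No augmenting path remains; maximum matching = 4.
König certificate: {u1, u3, u4, v4} is a vertex cover of size 4 (every listed pair touches it), so no matching can be larger.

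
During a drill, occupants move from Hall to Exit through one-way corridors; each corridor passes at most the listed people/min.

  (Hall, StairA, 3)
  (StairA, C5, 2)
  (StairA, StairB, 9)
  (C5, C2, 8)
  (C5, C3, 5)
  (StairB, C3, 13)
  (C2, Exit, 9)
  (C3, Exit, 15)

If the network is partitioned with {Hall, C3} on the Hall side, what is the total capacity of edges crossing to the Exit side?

18

Edges leaving {Hall, C3}: Hall→StairA (3), C3→Exit (15).
Cut capacity = 3 + 15 = 18.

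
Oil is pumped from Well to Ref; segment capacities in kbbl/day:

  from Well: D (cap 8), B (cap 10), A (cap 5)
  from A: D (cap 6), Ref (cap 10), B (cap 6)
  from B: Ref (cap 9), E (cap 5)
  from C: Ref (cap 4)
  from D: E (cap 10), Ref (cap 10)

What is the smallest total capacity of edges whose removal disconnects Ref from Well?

22

Augment Well→A→Ref: bottleneck 5, flow now 5.
Augment Well→B→Ref: bottleneck 9, flow now 14.
Augment Well→D→Ref: bottleneck 8, flow now 22.
No augmenting path remains; maximum flow = 22.
By max-flow min-cut, the minimum cut capacity equals the max flow.
In the residual graph, reachable from Well: {Well, B, E}.
Min-cut edges: Well→A (5), Well→D (8), B→Ref (9); capacity 5 + 8 + 9 = 22.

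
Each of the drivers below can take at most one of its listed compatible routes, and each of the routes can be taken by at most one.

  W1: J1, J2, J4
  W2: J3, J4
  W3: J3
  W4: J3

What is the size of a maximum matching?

3

Unit-capacity flow: source→left, listed edges, right→sink; max matching = max flow.
Augmenting path W1→J1 (+1); matched 1.
Augmenting path W2→J3 (+1); matched 2.
Augmenting path W3→J3→W2→J4 (+1); matched 3.
No augmenting path remains; maximum matching = 3.
König certificate: {W1, W2, J3} is a vertex cover of size 3 (every listed pair touches it), so no matching can be larger.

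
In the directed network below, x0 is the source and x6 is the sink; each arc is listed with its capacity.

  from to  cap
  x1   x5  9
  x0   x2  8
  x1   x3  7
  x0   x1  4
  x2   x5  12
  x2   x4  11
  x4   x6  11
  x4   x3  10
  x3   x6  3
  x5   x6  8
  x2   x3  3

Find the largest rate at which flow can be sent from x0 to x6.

Augment x0→x1→x3→x6: bottleneck 3, flow now 3.
Augment x0→x1→x5→x6: bottleneck 1, flow now 4.
Augment x0→x2→x4→x6: bottleneck 8, flow now 12.
No augmenting path remains; maximum flow = 12.
In the residual graph, reachable from x0: {x0}.
Min-cut edges: x0→x1 (4), x0→x2 (8); capacity 4 + 8 = 12.
This cut is saturated, so no flow can exceed 12.

12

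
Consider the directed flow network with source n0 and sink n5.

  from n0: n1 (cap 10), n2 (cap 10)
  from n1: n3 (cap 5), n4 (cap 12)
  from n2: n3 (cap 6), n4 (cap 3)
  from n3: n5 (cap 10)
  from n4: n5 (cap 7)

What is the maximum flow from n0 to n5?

Augment n0→n1→n3→n5: bottleneck 5, flow now 5.
Augment n0→n1→n4→n5: bottleneck 5, flow now 10.
Augment n0→n2→n3→n5: bottleneck 5, flow now 15.
Augment n0→n2→n4→n5: bottleneck 2, flow now 17.
No augmenting path remains; maximum flow = 17.
In the residual graph, reachable from n0: {n0, n1, n2, n3, n4}.
Min-cut edges: n3→n5 (10), n4→n5 (7); capacity 10 + 7 = 17.
This cut is saturated, so no flow can exceed 17.

17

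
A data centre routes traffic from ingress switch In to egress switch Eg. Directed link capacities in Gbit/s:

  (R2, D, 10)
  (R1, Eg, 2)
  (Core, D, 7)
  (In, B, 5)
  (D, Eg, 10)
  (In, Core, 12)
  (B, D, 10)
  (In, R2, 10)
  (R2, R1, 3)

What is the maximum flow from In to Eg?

12

Augment In→Core→D→Eg: bottleneck 7, flow now 7.
Augment In→B→D→Eg: bottleneck 3, flow now 10.
Augment In→R2→R1→Eg: bottleneck 2, flow now 12.
No augmenting path remains; maximum flow = 12.
In the residual graph, reachable from In: {In, Core, B, R2, D, R1}.
Min-cut edges: D→Eg (10), R1→Eg (2); capacity 10 + 2 = 12.
This cut is saturated, so no flow can exceed 12.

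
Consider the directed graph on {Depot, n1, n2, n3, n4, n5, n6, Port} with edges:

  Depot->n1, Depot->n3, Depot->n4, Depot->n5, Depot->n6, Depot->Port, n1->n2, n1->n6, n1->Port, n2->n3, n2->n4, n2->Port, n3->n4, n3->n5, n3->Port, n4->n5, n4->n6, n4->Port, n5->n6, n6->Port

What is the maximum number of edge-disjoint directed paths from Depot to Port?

5

Assign every edge capacity 1; by Menger, the answer equals the max flow.
Path Depot→Port (+1); total 1.
Path Depot→n1→Port (+1); total 2.
Path Depot→n3→Port (+1); total 3.
Path Depot→n4→Port (+1); total 4.
Path Depot→n6→Port (+1); total 5.
No residual Depot→Port path; max flow = 5.
Certifying cut of size 5: {Depot→Port, Depot→n1, Depot→n3, Depot→n4, n6→Port}.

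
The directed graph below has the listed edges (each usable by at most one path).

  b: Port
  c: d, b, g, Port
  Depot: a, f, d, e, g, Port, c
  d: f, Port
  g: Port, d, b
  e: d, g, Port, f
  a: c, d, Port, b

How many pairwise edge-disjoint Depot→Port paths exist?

6

Assign every edge capacity 1; by Menger, the answer equals the max flow.
Path Depot→Port (+1); total 1.
Path Depot→a→Port (+1); total 2.
Path Depot→c→Port (+1); total 3.
Path Depot→d→Port (+1); total 4.
Path Depot→e→Port (+1); total 5.
Path Depot→g→Port (+1); total 6.
No residual Depot→Port path; max flow = 6.
Certifying cut of size 6: {Depot→Port, Depot→a, Depot→c, Depot→d, Depot→e, Depot→g}.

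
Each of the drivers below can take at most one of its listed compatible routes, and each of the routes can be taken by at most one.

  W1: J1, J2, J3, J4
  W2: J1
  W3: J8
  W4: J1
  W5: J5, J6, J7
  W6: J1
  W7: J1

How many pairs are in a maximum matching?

4

Unit-capacity flow: source→left, listed edges, right→sink; max matching = max flow.
Augmenting path W1→J1 (+1); matched 1.
Augmenting path W3→J8 (+1); matched 2.
Augmenting path W5→J5 (+1); matched 3.
Augmenting path W2→J1→W1→J2 (+1); matched 4.
No augmenting path remains; maximum matching = 4.
König certificate: {W1, W3, W5, J1} is a vertex cover of size 4 (every listed pair touches it), so no matching can be larger.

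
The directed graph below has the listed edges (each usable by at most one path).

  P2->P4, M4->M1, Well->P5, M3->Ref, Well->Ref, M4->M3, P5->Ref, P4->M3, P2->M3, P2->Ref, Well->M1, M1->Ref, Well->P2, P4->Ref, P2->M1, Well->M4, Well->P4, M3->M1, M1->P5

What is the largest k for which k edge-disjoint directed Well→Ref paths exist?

6

Assign every edge capacity 1; by Menger, the answer equals the max flow.
Path Well→Ref (+1); total 1.
Path Well→P2→Ref (+1); total 2.
Path Well→P4→Ref (+1); total 3.
Path Well→M1→Ref (+1); total 4.
Path Well→P5→Ref (+1); total 5.
Path Well→M4→M3→Ref (+1); total 6.
No residual Well→Ref path; max flow = 6.
Certifying cut of size 6: {Well→M1, Well→M4, Well→P2, Well→P4, Well→P5, Well→Ref}.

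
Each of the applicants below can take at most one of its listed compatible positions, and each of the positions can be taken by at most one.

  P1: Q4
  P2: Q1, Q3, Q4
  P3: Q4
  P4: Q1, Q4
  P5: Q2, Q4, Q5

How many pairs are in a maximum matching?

Unit-capacity flow: source→left, listed edges, right→sink; max matching = max flow.
Augmenting path P1→Q4 (+1); matched 1.
Augmenting path P2→Q1 (+1); matched 2.
Augmenting path P5→Q2 (+1); matched 3.
Augmenting path P4→Q1→P2→Q3 (+1); matched 4.
No augmenting path remains; maximum matching = 4.
König certificate: {P2, P4, P5, Q4} is a vertex cover of size 4 (every listed pair touches it), so no matching can be larger.

4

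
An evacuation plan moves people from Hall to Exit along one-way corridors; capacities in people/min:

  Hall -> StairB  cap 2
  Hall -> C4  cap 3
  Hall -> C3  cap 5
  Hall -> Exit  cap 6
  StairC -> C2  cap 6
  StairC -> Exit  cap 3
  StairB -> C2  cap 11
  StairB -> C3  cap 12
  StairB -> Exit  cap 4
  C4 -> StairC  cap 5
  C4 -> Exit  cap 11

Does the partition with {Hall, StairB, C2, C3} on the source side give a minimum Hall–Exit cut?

Given cut capacity: 3 + 6 + 4 = 13.
Augment Hall→Exit: bottleneck 6, flow now 6.
Augment Hall→StairB→Exit: bottleneck 2, flow now 8.
Augment Hall→C4→Exit: bottleneck 3, flow now 11.
No augmenting path remains; maximum flow = 11.
In the residual graph, reachable from Hall: {Hall, C3}.
Min-cut edges: Hall→StairB (2), Hall→C4 (3), Hall→Exit (6); capacity 2 + 3 + 6 = 11.
Cut capacity 13 exceeds the max flow 11, so it is not minimum.

No — its capacity is 13, but the minimum cut has capacity 11.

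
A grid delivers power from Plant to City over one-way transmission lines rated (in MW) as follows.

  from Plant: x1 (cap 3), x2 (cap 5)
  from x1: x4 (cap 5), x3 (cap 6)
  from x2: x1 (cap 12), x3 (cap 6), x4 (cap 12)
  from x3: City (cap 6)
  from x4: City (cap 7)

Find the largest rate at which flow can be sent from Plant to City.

8

Augment Plant→x1→x3→City: bottleneck 3, flow now 3.
Augment Plant→x2→x3→City: bottleneck 3, flow now 6.
Augment Plant→x2→x4→City: bottleneck 2, flow now 8.
No augmenting path remains; maximum flow = 8.
In the residual graph, reachable from Plant: {Plant}.
Min-cut edges: Plant→x1 (3), Plant→x2 (5); capacity 3 + 5 = 8.
This cut is saturated, so no flow can exceed 8.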